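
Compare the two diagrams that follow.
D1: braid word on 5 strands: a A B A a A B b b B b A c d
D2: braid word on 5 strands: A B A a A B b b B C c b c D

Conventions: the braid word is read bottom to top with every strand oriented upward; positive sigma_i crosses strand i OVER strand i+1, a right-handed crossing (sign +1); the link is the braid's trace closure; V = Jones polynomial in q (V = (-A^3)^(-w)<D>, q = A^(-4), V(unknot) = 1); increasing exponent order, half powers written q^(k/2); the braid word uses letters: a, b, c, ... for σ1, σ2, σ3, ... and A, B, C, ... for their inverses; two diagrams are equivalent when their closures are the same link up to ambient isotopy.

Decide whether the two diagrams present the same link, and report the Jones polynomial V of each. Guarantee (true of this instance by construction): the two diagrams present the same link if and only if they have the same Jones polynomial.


equivalent: yes
D1 (bracket 1; 14 crossings at w = 0): V = 1
V(D2) = 1  [14 crossings, <D> = A^-6, w = -2]
observation: all 2 diagrams share one V(q), hence one class


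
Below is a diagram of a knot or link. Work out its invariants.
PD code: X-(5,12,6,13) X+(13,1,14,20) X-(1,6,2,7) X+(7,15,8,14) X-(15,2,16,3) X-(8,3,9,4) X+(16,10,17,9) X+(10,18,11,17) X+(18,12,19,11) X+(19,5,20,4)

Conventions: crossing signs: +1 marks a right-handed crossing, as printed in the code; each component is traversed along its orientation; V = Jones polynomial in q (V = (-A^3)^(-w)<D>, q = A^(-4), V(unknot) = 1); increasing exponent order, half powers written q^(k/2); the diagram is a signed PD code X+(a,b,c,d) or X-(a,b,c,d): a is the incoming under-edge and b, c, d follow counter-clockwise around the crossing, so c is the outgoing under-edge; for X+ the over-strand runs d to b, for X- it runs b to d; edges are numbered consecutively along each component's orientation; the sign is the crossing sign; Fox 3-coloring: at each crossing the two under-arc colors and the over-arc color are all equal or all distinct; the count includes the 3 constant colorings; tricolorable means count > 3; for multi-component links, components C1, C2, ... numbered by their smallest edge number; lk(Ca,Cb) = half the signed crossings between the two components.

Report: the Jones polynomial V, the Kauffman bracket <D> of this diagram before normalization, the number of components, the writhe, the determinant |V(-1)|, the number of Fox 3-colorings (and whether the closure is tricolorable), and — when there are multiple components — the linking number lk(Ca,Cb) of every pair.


V(q) = -q^-2 + 2q^-1 - 2 + 4q - 4q^2 + 4q^3 - 3q^4 + 2q^5 - q^6
bracket: -A^-18 + 2A^-14 - 3A^-10 + 4A^-6 - 4A^-2 + 4A^2 - 2A^6 + 2A^10 - A^14, w = +2
1 component, writhe +2, over 10 crossings
det 23, colorings 3 of 3^10 — not tricolorable
observation: V spans 8 powers of q: at least 8 crossings in any diagram


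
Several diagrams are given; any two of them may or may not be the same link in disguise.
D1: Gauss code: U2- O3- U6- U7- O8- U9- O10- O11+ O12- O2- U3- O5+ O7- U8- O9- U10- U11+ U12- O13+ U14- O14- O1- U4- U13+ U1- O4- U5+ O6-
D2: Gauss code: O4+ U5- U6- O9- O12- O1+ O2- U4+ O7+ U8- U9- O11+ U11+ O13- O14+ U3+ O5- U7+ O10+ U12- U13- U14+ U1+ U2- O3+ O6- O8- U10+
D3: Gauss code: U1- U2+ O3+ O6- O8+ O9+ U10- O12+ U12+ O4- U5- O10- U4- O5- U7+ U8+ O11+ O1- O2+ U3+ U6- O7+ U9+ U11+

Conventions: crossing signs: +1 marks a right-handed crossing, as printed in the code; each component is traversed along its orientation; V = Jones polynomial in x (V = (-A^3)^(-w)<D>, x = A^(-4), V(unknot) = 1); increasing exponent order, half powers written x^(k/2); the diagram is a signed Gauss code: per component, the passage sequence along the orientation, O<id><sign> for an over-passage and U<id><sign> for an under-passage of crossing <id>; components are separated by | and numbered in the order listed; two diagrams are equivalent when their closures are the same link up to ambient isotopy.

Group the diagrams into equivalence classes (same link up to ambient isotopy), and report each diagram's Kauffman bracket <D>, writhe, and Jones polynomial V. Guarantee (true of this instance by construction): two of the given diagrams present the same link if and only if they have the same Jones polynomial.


grouping into links: {D1} | {D2} | {D3}
V(D1) = -x^-9 + 2x^-8 - 3x^-7 + 3x^-6 - 3x^-5 + 3x^-4 - x^-3 + x^-2  (w -8, c 14, <D> = A^-16 - A^-12 + 3A^-8 - 3A^-4 + 3 - 3A^4 + 2A^8 - A^12)
D2 (bracket -A^-12 + 3A^-8 - 3A^-4 + 4 - 4A^4 + 3A^8 - 2A^12 + A^16; 14 crossings at w = 0): V = x^-4 - 2x^-3 + 3x^-2 - 4x^-1 + 4 - 3x + 3x^2 - x^3
V(D3) = -x^-3 + x^-2 - x^-1 + 3 - x + x^2 - x^3  (w +2, c 12, <D> = -A^-6 + A^-2 - A^2 + 3A^6 - A^10 + A^14 - A^18)
key observation: 3 values of V(x) split the 3 diagrams


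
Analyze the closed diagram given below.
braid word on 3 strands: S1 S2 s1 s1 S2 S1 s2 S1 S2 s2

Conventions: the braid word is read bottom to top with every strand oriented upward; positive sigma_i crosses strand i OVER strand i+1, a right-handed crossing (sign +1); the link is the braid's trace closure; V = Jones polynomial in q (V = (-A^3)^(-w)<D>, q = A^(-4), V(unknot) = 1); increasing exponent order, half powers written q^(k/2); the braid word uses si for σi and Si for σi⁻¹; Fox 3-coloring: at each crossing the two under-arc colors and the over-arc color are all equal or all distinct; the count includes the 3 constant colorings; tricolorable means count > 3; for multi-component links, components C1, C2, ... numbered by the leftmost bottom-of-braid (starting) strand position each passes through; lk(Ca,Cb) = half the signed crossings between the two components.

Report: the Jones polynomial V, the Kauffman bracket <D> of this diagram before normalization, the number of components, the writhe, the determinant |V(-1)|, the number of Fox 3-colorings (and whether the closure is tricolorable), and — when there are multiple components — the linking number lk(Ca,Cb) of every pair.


Jones polynomial: V(q) = -q^-5 + q^-4 - q^-3 + 2q^-2 - q^-1 + 2 - q
<D> = -A^-10 + 2A^-6 - A^-2 + 2A^2 - A^6 + A^10 - A^14; writhe -2
components 1, writhe -2 (10 crossings)
3-colorings: 9 of 3^10, det 9 — tricolorable
note: the span of V is 6, forcing >= 6 crossings in any diagram


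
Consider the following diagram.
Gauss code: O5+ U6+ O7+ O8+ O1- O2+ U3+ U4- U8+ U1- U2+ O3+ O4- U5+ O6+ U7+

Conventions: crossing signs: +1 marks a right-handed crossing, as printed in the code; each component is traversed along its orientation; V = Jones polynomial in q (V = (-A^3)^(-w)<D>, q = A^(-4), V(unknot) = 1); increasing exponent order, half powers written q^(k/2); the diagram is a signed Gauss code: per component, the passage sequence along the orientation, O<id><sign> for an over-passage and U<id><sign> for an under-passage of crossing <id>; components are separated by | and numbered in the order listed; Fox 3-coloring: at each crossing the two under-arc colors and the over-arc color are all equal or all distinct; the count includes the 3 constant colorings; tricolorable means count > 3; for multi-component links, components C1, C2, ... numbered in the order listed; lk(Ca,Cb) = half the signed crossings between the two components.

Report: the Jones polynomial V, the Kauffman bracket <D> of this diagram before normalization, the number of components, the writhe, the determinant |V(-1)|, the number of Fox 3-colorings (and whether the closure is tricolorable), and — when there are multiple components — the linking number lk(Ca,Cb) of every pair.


Jones polynomial: V(q) = q + q^3 - q^4
<D> = -A^-4 + 1 + A^8; writhe +4
components 1, writhe +4 (8 crossings)
3-colorings: 9 of 3^8, det 3 — tricolorable
note: w = +4 (over 8 crossings) is diagram-only; (-A^3)^(-4) removes it from V


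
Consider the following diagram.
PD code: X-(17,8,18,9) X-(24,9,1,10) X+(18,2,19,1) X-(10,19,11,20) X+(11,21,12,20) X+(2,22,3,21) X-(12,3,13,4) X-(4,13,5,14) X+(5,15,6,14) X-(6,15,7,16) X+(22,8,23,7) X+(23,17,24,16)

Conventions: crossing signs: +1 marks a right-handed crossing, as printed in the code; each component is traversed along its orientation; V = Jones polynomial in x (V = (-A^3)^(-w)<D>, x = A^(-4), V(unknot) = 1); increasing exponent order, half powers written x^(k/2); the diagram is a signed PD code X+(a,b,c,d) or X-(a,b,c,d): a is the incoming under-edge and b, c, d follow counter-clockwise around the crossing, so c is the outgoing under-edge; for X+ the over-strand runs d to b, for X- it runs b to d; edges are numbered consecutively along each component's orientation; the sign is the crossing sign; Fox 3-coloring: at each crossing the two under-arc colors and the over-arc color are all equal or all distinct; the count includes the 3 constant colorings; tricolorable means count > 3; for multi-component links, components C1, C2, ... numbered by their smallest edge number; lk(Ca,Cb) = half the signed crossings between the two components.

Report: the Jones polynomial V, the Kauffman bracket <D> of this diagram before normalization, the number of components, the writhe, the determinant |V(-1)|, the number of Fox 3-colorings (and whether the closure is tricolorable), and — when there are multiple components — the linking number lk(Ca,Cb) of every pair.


V = -x^-3 + x^-2 - x^-1 + 3 - x + x^2 - x^3
<D> = -A^-12 + A^-8 - A^-4 + 3 - A^4 + A^8 - A^12 (w = 0)
1 component over 12 crossings, w = 0
27 Fox colorings among 3^12, |V(-1)| = 9: tricolorable
why: det 9 = |V(-1)|; divisible by 3, so tricolorable


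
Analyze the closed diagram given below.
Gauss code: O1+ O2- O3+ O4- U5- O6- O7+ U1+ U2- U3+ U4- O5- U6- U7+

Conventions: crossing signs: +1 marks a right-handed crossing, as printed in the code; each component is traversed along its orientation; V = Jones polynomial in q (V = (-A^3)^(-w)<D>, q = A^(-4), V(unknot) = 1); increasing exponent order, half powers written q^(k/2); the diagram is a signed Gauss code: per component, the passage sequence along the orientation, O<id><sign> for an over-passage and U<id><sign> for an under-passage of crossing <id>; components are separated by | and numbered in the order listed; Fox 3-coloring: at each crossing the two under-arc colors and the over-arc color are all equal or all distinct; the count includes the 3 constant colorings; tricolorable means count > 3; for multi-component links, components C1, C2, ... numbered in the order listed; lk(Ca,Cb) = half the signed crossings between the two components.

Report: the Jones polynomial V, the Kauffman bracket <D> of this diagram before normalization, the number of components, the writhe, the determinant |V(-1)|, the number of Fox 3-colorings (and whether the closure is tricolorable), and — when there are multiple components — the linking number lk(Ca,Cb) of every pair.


V = 1
<D> = -A^-3 (w = -1)
1 component over 7 crossings, w = -1
3 Fox colorings among 3^7, |V(-1)| = 1: not tricolorable
why: w = -1 shifts under R1 moves; the (-A^3)^(1) factor cancels that in V


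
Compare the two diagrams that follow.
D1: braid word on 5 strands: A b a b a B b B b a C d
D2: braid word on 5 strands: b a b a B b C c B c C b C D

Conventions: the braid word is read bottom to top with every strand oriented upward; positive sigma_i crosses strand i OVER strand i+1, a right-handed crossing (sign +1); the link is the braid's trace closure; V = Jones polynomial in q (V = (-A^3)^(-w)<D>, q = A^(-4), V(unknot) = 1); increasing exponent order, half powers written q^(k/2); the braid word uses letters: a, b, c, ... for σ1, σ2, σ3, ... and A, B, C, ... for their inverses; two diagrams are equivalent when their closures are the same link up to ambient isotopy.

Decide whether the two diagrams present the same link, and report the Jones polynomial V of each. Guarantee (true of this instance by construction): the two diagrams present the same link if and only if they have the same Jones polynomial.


same link: yes
V(D1) = q + q^3 - q^4  [12 crossings, <D> = -A^-4 + 1 + A^8, w = +4]
V(D2) = q + q^3 - q^4  (w +2, c 14, <D> = -A^-10 + A^-6 + A^2)
note: all 2 diagrams share one V(q), hence one class


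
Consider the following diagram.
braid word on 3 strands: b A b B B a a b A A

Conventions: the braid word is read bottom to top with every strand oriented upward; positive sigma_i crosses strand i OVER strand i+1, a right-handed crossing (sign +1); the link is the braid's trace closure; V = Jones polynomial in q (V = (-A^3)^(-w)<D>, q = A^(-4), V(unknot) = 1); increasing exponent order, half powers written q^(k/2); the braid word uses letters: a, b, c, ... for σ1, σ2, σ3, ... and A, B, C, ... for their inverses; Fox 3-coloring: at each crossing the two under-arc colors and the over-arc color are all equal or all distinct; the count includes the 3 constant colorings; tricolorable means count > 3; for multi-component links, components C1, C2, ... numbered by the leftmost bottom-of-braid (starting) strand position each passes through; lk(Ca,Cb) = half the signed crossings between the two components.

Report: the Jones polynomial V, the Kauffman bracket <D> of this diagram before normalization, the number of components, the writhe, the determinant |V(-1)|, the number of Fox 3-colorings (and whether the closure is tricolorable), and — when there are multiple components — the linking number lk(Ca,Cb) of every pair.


Jones polynomial: V(q) = -q^-3 + q^-2 - q^-1 + 3 - q + q^2 - q^3
<D> = -A^-12 + A^-8 - A^-4 + 3 - A^4 + A^8 - A^12; writhe 0
components 1, writhe 0 (10 crossings)
3-colorings: 27 of 3^10, det 9 — tricolorable
note: V spans 6 powers of q: at least 6 crossings in any diagram


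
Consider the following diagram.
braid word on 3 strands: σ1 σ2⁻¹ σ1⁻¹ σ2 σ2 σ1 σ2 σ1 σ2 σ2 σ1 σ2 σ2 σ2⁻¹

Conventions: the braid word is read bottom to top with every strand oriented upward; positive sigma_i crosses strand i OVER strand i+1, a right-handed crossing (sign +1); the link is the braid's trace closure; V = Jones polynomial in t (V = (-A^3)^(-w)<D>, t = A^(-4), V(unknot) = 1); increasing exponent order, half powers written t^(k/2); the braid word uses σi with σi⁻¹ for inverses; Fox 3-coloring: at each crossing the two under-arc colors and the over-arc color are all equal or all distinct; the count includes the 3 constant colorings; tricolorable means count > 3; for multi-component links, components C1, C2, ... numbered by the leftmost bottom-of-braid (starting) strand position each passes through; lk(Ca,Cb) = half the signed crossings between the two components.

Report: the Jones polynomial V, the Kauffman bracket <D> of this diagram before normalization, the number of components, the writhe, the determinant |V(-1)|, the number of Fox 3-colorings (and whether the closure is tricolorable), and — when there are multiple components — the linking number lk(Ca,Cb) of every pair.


Jones polynomial: V(t) = t^3 + t^5 - t^6 + t^7 - t^8 + t^9 - t^10
<D> = -A^-16 + A^-12 - A^-8 + A^-4 - 1 + A^4 + A^12; writhe +8
components 1, writhe +8 (14 crossings)
3-colorings: 3 of 3^14, det 7 — not tricolorable
note: free reduction leaves σ1 σ2⁻¹ σ1⁻¹ σ2 σ2 σ1 σ2 σ1 σ2 σ2 σ1 σ2 of the original 14 letters


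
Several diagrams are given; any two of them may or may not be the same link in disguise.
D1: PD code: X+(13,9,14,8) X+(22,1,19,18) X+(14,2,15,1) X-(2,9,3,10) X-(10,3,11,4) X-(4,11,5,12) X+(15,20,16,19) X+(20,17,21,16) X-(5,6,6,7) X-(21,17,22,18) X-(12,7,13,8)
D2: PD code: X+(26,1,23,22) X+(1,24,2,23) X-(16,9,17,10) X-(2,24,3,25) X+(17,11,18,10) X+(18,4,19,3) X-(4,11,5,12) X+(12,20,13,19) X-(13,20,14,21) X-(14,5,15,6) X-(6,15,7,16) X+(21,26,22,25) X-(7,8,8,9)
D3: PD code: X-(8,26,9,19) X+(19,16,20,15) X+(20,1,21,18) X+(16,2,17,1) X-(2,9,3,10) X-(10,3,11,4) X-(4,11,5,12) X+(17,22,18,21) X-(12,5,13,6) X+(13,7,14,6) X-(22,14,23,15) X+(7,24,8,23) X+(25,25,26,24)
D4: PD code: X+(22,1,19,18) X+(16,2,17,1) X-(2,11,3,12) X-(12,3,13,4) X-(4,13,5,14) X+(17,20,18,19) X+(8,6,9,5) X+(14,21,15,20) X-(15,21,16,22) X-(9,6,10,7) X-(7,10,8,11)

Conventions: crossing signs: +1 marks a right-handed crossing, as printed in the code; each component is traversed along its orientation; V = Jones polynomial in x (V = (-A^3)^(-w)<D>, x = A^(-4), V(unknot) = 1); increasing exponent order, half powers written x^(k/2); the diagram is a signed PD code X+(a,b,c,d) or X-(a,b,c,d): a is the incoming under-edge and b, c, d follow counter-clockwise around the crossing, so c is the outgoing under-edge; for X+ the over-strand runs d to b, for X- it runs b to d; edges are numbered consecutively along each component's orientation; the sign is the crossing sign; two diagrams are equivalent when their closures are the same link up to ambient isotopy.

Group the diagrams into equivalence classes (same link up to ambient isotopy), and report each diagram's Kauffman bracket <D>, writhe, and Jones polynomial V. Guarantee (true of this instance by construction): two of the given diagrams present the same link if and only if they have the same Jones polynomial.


grouping into links: {D1, D2, D3, D4}
V(D1) = x^(-7/2) - x^(-5/2) + x^(-3/2) - 2x^(-1/2) - x^(3/2)  (w -1, c 11, <D> = A^-9 + 2A^-1 - A^3 + A^7 - A^11)
V(D2) = x^(-7/2) - x^(-5/2) + x^(-3/2) - 2x^(-1/2) - x^(3/2)  (w -1, c 13, <D> = A^-9 + 2A^-1 - A^3 + A^7 - A^11)
V(D3) = x^(-7/2) - x^(-5/2) + x^(-3/2) - 2x^(-1/2) - x^(3/2)  (w +1, c 13, <D> = A^-3 + 2A^5 - A^9 + A^13 - A^17)
V(D4) = x^(-7/2) - x^(-5/2) + x^(-3/2) - 2x^(-1/2) - x^(3/2)  [11 crossings, <D> = A^-9 + 2A^-1 - A^3 + A^7 - A^11, w = -1]
why: all 4 diagrams share one V(x), hence one class


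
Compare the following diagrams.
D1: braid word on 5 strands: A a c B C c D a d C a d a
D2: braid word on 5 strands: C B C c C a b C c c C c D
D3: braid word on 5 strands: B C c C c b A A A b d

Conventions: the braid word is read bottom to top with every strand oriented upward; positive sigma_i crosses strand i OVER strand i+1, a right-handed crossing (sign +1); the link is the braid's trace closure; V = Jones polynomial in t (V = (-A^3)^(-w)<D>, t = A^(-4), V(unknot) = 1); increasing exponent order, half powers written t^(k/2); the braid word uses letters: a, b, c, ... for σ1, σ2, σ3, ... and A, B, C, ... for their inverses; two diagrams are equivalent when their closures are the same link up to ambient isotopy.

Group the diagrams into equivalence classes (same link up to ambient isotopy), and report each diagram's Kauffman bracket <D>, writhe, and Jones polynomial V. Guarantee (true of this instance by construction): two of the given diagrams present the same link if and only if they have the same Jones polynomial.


classes: {D1} | {D2} | {D3}
V(D1) = -t^(1/2) - t^(3/2) - t^(5/2) + t^(9/2)  [13 crossings, <D> = -A^-9 + A^-1 + A^3 + A^7, w = +3]
D2 (bracket A^-5 + A^-1; 13 crossings at w = -1): V = -t^(-1/2) - t^(1/2)
V(D3) = t^(-9/2) - t^(-5/2) - t^(-3/2) - t^(-1/2)  [11 crossings, <D> = A^-1 + A^3 + A^7 - A^15, w = -1]
note: comparing 3 Jones polynomials yields 3 groups


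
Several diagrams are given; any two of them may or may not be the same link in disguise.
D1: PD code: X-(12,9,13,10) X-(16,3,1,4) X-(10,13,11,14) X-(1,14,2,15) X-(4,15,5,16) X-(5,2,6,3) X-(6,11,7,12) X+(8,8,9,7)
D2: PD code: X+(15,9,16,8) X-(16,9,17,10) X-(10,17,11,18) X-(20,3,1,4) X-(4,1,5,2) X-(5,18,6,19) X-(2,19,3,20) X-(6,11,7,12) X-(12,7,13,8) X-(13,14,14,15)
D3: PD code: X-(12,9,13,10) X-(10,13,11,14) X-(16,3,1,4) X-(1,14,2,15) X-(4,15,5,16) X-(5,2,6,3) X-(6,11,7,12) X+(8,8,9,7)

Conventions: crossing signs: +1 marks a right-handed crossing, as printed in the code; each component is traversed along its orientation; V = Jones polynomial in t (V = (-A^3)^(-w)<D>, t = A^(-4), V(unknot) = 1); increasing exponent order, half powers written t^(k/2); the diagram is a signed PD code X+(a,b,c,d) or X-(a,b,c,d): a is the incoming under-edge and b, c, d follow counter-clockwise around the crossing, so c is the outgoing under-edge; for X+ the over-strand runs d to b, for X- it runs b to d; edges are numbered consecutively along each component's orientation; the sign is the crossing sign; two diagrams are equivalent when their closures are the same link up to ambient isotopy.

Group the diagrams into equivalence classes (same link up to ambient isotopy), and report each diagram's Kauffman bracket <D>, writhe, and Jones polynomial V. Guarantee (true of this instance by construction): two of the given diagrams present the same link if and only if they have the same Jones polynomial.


equivalence classes: {D1, D2, D3}
D1 (bracket A^-10 + 2A^-2 - 2A^2 + A^6 - 2A^10 + A^14; 8 crossings at w = -6): V = t^-8 - 2t^-7 + t^-6 - 2t^-5 + 2t^-4 + t^-2
D2 (bracket A^-16 + 2A^-8 - 2A^-4 + 1 - 2A^4 + A^8; 10 crossings at w = -8): V = t^-8 - 2t^-7 + t^-6 - 2t^-5 + 2t^-4 + t^-2
V(D3) = t^-8 - 2t^-7 + t^-6 - 2t^-5 + 2t^-4 + t^-2  [8 crossings, <D> = A^-10 + 2A^-2 - 2A^2 + A^6 - 2A^10 + A^14, w = -6]
key observation: all 3 diagrams share one V(t), hence one class


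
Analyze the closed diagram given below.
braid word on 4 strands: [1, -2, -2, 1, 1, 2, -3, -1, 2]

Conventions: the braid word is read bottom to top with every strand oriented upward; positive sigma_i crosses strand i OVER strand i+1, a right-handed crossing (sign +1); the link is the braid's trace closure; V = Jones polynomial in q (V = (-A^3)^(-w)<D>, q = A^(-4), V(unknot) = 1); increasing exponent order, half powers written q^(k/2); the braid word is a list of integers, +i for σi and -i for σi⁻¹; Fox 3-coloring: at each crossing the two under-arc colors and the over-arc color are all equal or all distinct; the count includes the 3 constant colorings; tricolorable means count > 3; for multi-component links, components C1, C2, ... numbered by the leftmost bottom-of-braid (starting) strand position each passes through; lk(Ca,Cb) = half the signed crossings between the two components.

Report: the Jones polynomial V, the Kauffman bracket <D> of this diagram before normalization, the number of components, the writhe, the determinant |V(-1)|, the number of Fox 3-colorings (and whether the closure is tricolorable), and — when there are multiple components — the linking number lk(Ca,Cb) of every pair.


Jones polynomial: V(q) = -q^-1 + 2 - q + 2q^2 - q^3 + q^4 - q^5
<D> = A^-17 - A^-13 + A^-9 - 2A^-5 + A^-1 - 2A^3 + A^7; writhe +1
components 1, writhe +1 (9 crossings)
3-colorings: 9 of 3^9, det 9 — tricolorable
note: w = +1 (over 9 crossings) is diagram-only; (-A^3)^(-1) removes it from V


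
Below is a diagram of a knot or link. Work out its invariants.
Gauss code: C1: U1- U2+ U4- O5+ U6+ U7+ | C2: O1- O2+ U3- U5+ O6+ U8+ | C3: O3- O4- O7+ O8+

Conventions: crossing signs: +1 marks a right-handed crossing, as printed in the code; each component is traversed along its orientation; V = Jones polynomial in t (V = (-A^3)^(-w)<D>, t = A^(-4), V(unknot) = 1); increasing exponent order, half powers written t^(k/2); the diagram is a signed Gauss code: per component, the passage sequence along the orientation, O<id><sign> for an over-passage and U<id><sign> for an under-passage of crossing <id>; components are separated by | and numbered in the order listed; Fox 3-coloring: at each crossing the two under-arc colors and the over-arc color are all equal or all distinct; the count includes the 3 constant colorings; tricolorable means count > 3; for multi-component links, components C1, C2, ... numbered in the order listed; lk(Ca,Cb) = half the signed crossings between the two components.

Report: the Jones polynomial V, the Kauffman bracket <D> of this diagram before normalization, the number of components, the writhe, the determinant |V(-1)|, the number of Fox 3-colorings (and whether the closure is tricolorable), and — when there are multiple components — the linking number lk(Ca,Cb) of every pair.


Jones polynomial: V(t) = 1 + t + t^2 + t^3
<D> = A^-6 + A^-2 + A^2 + A^6; writhe +2
components 3, writhe +2 (8 crossings)
linking number lk(C1,C2) = +1
lk(C1,C3): 0
lk(C2,C3) = 0
3-colorings: 9 of 3^9, det 0 — tricolorable
note: det 0 = |V(-1)|; divisible by 3, so tricolorable


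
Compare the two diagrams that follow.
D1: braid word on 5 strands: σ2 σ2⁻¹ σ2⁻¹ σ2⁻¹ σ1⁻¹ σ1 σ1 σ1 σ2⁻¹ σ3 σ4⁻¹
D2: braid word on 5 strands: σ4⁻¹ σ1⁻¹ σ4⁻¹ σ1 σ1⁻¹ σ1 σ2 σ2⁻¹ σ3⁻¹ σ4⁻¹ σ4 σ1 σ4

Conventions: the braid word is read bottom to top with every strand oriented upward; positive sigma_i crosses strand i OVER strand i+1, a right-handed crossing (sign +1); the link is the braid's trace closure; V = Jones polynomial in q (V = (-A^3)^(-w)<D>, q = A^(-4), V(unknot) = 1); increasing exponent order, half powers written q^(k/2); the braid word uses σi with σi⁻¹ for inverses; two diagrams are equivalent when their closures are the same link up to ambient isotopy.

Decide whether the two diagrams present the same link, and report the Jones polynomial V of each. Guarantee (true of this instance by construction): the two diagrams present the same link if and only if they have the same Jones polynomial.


equivalent: no
D1 (bracket A^-9 + 2A^-1 - A^3 + A^7 - A^11; 11 crossings at w = -1): V = q^(-7/2) - q^(-5/2) + q^(-3/2) - 2q^(-1/2) - q^(3/2)
V(D2) = -q^(-1/2) - q^(1/2)  (w -1, c 13, <D> = A^-5 + A^-1)
key observation: 2 classes among 2 diagrams; unequal V(q) rules out equality


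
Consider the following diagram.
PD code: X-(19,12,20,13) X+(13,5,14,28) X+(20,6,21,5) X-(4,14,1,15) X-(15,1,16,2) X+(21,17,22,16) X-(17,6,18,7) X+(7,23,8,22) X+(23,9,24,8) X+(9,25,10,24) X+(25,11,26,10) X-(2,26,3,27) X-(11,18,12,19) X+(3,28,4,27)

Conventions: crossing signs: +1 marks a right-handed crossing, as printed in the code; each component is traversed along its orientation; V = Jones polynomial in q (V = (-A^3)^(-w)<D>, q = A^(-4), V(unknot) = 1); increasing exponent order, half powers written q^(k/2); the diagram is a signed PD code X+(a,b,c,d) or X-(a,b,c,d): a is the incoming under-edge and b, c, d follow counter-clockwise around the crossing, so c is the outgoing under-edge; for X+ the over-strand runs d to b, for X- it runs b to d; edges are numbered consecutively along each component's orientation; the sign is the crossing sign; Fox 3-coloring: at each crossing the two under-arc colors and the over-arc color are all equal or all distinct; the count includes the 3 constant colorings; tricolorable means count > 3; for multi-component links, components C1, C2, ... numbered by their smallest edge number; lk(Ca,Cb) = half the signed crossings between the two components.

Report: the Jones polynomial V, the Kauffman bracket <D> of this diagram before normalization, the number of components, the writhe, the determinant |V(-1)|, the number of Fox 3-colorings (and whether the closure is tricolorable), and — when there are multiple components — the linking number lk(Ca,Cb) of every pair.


Jones polynomial: V(q) = -q^(-1/2) - 2q^(3/2) + q^(5/2) - 2q^(7/2) + 2q^(9/2) - q^(11/2) + q^(13/2)
<D> = A^-20 - A^-16 + 2A^-12 - 2A^-8 + A^-4 - 2 - A^8; writhe +2
components 2, writhe +2 (14 crossings)
linking number lk(C1,C2) = -1
3-colorings: 3 of 3^14, det 10 — not tricolorable
note: summing lk over 1 pair gives -1


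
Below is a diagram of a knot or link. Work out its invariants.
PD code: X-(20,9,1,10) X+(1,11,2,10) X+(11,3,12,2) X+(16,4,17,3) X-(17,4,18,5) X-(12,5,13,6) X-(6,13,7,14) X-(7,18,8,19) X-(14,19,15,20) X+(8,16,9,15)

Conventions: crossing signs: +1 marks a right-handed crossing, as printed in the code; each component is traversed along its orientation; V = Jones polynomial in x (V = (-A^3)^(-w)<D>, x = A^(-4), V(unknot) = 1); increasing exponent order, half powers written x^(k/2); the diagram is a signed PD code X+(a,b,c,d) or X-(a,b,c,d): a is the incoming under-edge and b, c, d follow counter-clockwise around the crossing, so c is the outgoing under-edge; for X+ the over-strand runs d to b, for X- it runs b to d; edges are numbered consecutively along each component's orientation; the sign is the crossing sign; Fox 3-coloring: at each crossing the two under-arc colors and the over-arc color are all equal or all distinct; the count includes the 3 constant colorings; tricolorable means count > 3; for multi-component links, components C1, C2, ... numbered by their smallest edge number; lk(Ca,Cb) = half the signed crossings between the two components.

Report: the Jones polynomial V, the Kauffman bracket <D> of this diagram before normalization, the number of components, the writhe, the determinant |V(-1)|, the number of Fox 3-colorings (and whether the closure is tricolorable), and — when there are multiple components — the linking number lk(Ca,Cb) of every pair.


V = 1
<D> = A^-6 (w = -2)
1 component over 10 crossings, w = -2
3 Fox colorings among 3^10, |V(-1)| = 1: not tricolorable
why: w = -2 (over 10 crossings) is diagram-only; (-A^3)^(2) removes it from V


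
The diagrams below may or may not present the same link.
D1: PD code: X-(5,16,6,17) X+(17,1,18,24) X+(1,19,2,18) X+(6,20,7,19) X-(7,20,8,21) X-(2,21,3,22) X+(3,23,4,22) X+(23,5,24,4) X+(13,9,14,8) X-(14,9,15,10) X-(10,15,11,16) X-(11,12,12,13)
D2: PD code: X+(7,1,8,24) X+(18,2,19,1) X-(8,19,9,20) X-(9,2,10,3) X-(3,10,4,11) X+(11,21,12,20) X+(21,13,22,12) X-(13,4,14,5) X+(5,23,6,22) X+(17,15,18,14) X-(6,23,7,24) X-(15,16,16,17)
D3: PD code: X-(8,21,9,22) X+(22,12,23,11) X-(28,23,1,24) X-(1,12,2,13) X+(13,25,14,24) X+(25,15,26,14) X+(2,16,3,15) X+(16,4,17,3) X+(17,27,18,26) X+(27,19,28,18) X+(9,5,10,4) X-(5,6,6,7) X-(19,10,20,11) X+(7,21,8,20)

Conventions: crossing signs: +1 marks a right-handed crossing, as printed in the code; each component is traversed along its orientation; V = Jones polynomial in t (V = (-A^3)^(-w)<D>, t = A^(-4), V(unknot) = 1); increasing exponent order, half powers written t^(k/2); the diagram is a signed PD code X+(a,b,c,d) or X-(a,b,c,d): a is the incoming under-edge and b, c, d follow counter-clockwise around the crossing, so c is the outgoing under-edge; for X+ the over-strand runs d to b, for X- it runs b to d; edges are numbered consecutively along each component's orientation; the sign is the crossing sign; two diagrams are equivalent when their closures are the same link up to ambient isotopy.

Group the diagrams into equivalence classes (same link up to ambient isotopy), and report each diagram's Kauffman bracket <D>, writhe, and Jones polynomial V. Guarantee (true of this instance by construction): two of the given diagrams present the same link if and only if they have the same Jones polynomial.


grouping into links: {D1} | {D2} | {D3}
V(D1) = t + t^3 - t^4  (w 0, c 12, <D> = -A^-16 + A^-12 + A^-4)
V(D2) = -t^-3 + 2t^-2 - 2t^-1 + 3 - 2t + 2t^2 - t^3  [12 crossings, <D> = -A^-12 + 2A^-8 - 2A^-4 + 3 - 2A^4 + 2A^8 - A^12, w = 0]
V(D3) = t - t^2 + 2t^3 - t^4 + t^5 - t^6  [14 crossings, <D> = -A^-12 + A^-8 - A^-4 + 2 - A^4 + A^8, w = +4]
why: 3 classes among 3 diagrams; unequal V(t) rules out equality


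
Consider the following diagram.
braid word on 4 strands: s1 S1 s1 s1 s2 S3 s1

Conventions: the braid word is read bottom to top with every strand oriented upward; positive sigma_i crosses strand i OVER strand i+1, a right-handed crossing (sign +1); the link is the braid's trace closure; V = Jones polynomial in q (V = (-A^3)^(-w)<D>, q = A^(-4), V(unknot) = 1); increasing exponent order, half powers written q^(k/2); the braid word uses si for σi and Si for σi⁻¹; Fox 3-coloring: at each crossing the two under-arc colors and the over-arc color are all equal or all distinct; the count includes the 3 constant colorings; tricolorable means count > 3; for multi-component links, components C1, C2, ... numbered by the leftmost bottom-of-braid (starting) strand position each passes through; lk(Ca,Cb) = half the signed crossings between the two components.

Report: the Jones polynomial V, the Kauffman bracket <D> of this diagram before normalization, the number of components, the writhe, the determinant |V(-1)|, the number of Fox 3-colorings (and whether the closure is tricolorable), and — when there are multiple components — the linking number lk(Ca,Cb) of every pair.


V = q + q^3 - q^4
<D> = A^-7 - A^-3 - A^5 (w = +3)
1 component over 7 crossings, w = +3
9 Fox colorings among 3^7, |V(-1)| = 3: tricolorable
why: w = +3 (over 7 crossings) is diagram-only; (-A^3)^(-3) removes it from V


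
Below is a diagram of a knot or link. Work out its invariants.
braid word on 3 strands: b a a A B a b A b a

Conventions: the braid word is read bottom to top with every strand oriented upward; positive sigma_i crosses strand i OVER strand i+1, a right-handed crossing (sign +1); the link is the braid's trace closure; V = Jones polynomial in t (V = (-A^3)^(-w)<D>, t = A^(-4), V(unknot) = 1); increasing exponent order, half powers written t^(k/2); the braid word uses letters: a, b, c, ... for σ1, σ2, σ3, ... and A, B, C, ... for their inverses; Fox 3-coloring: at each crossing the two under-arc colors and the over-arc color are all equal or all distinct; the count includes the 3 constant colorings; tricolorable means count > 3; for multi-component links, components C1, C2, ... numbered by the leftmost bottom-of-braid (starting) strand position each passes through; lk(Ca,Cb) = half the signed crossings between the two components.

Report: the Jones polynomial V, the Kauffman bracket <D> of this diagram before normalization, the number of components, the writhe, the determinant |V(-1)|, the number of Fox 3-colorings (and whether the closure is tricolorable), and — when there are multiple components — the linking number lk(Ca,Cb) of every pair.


V = t - t^2 + 2t^3 - t^4 + t^5 - t^6
<D> = -A^-12 + A^-8 - A^-4 + 2 - A^4 + A^8 (w = +4)
1 component over 10 crossings, w = +4
3 Fox colorings among 3^10, |V(-1)| = 7: not tricolorable
why: the span of V is 5, forcing >= 5 crossings in any diagram


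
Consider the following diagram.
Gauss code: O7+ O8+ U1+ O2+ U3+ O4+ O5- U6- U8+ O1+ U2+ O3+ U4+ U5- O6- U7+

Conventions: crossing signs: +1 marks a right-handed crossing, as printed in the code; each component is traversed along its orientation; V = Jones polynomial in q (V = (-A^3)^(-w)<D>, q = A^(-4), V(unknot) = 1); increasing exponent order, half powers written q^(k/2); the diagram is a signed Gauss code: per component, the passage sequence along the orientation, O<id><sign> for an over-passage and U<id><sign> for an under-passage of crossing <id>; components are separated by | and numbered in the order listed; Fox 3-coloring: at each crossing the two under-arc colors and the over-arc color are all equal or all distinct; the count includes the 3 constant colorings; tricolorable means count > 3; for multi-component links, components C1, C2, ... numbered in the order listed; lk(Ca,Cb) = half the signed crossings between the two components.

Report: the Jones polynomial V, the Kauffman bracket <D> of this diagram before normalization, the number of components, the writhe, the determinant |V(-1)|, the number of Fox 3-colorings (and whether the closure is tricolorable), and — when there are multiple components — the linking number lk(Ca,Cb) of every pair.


Jones polynomial: V(q) = q + q^3 - q^4
<D> = -A^-4 + 1 + A^8; writhe +4
components 1, writhe +4 (8 crossings)
3-colorings: 9 of 3^8, det 3 — tricolorable
note: the span of V is 3, forcing >= 3 crossings in any diagram


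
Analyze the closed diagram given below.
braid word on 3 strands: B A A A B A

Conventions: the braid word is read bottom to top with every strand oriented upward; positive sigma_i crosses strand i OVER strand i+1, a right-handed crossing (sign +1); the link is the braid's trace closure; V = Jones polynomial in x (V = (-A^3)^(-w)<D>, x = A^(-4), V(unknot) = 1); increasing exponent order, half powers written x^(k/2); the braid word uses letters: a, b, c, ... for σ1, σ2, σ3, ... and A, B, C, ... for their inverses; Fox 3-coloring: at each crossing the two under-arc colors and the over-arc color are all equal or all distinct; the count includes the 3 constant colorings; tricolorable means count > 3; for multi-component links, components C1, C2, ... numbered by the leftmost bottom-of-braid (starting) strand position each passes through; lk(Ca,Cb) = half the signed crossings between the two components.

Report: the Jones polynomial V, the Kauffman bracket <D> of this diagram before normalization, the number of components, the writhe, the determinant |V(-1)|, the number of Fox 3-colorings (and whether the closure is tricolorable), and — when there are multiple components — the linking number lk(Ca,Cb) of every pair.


Jones polynomial: V(x) = -x^-7 + x^-6 - x^-5 + x^-4 + x^-2
<D> = A^-10 + A^-2 - A^2 + A^6 - A^10; writhe -6
components 1, writhe -6 (6 crossings)
3-colorings: 3 of 3^6, det 5 — not tricolorable
note: the span of V is 5, forcing >= 5 crossings in any diagram


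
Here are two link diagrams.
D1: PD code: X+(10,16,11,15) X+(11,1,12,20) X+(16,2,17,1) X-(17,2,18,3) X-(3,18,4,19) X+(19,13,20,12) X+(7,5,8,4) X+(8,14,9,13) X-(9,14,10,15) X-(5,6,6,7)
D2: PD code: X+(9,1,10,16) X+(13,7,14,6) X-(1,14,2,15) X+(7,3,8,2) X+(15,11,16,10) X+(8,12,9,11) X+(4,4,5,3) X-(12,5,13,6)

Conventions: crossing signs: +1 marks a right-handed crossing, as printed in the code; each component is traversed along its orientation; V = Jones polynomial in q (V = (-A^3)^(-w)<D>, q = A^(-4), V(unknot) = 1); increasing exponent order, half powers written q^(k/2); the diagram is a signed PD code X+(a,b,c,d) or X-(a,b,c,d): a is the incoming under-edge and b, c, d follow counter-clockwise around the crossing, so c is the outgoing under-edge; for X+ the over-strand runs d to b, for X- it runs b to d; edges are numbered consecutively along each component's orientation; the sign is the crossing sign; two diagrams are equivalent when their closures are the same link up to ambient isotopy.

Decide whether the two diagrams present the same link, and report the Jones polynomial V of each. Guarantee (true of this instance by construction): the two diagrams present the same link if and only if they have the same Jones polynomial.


equivalent: yes
V(D1) = 1  (w +2, c 10, <D> = A^6)
V(D2) = 1  (w +4, c 8, <D> = A^12)
why: Reidemeister moves carry D1 (10 crossings) to D2 (8)


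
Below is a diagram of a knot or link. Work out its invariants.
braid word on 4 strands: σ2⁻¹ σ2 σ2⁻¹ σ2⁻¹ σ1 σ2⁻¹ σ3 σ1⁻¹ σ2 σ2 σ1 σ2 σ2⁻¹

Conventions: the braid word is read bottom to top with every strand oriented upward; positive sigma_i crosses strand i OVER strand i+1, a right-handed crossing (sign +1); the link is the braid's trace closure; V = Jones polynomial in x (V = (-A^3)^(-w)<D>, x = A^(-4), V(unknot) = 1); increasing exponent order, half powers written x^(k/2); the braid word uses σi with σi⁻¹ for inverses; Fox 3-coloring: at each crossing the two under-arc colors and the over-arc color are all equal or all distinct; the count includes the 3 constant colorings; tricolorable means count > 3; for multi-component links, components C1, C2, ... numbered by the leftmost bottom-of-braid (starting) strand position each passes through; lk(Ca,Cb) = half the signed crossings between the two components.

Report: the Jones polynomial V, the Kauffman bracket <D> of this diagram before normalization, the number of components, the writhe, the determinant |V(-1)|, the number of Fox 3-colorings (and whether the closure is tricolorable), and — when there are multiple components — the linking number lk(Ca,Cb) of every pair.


Jones polynomial: V(x) = -x^-3 + x^-2 - x^-1 + 3 - x + x^2 - x^3
<D> = A^-9 - A^-5 + A^-1 - 3A^3 + A^7 - A^11 + A^15; writhe +1
components 1, writhe +1 (13 crossings)
3-colorings: 27 of 3^13, det 9 — tricolorable
note: w = +1 (over 13 crossings) is diagram-only; (-A^3)^(-1) removes it from V


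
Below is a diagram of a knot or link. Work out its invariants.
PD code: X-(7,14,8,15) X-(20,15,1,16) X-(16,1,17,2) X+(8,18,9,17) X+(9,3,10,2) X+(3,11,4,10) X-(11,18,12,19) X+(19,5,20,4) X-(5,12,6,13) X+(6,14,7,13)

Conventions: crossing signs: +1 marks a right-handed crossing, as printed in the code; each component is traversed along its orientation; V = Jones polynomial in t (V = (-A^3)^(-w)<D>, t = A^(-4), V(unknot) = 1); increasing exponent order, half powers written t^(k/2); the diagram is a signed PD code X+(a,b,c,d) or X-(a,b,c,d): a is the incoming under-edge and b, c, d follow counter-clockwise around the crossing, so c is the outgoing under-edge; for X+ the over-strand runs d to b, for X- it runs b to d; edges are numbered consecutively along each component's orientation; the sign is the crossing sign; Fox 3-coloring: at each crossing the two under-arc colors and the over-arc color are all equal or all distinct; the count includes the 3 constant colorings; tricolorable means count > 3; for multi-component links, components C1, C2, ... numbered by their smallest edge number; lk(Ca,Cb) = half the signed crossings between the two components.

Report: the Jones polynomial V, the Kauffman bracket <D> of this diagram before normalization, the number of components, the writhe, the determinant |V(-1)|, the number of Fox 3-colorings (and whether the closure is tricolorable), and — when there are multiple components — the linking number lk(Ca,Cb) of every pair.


V = -t^-3 + 2t^-2 - 2t^-1 + 3 - 2t + 2t^2 - t^3
<D> = -A^-12 + 2A^-8 - 2A^-4 + 3 - 2A^4 + 2A^8 - A^12 (w = 0)
1 component over 10 crossings, w = 0
3 Fox colorings among 3^10, |V(-1)| = 13: not tricolorable
why: palindromic: swapping t for 1/t fixes V
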